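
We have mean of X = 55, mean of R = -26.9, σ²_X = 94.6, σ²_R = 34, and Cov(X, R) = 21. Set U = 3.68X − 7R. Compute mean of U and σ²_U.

mean of U = 3.68·mean of X + (-7)·mean of R = 3.68·55 + (-7)·(-26.9) = 390.7.
σ²_U = a²·σ²_X + b²·σ²_R + 2ab·Cov(X, R) with a = 3.68, b = -7.
= 3.68²·94.6 + (-7)²·34 + 2·3.68·(-7)·21
= 1281.11104 + 1666 + (-1081.92) = 1865.19104.

mean of U = 390.7, σ²_U = 1865.19104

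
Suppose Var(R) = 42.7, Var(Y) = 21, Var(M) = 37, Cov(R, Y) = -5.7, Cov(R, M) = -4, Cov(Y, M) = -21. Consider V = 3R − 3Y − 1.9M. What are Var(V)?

Var(V) = 615.67

Var(V) = a²·Var(R) + b²·Var(Y) + c²·Var(M) + 2ab·Cov(R, Y) + 2ac·Cov(R, M) + 2bc·Cov(Y, M), with a = 3, b = -3, c = -1.9.
= 384.3 + 189 + 133.57 + 102.6 + 45.6 + (-239.4)
= 615.67.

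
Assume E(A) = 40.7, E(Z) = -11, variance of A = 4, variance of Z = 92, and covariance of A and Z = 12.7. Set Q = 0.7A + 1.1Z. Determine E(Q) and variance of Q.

E(Q) = 16.39, variance of Q = 132.838

E(Q) = 0.7·E(A) + 1.1·E(Z) = 0.7·40.7 + 1.1·(-11) = 16.39.
variance of Q = a²·variance of A + b²·variance of Z + 2ab·covariance of A and Z with a = 0.7, b = 1.1.
= 0.7²·4 + 1.1²·92 + 2·0.7·1.1·12.7
= 1.96 + 111.32 + 19.558 = 132.838.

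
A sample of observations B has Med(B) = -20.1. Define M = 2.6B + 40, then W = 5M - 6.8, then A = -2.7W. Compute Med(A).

Med(A) = 183.87

Med(M) = 2.6·(-20.1) + 40 = -12.26.
Med(W) = 5·(-12.26) + (-6.8) = -68.1.
Med(A) = (-2.7)·(-68.1) = 183.87.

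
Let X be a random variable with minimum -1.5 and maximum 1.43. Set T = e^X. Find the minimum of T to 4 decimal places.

e^X is increasing on this domain, so min(T) comes from min(X) = -1.5: min(T) = exp(-1.5) ≈ 0.2231.

min(T) = 0.2231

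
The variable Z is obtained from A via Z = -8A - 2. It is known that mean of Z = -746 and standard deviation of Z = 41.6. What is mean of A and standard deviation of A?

mean of A = 93, standard deviation of A = 5.2

From Z = -8A - 2: mean of Z = a·mean of A + b, so mean of A = (mean of Z − b)/a = (-746 − (-2))/(-8) = 93.
standard deviation of Z = |a|·standard deviation of A, so standard deviation of A = 41.6/|-8| = 5.2.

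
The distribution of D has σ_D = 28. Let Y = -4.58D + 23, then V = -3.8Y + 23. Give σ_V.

σ_V = 487.312

σ_Y = |-4.58|·28 = 128.24.
σ_V = |-3.8|·128.24 = 487.312.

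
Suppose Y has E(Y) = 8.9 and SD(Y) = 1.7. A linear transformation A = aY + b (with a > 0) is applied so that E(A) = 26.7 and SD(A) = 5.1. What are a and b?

a = 3, b = 0

SD(A) = a·SD(Y) (a > 0), so a = 5.1/1.7 = 3.
E(A) = a·E(Y) + b, so b = 26.7 − 3·8.9 = 0.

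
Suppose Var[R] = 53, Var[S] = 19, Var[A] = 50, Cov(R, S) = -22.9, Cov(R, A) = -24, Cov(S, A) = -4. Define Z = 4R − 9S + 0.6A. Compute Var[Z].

Var[Z] = 3981.8

Var[Z] = a²·Var[R] + b²·Var[S] + c²·Var[A] + 2ab·Cov(R, S) + 2ac·Cov(R, A) + 2bc·Cov(S, A), with a = 4, b = -9, c = 0.6.
= 848 + 1539 + 18 + 1648.8 + (-115.2) + 43.2
= 3981.8.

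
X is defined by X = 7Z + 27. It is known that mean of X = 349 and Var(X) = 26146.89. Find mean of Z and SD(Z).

mean of Z = 46, SD(Z) = 23.1

From X = 7Z + 27: mean of X = a·mean of Z + b, so mean of Z = (mean of X − b)/a = (349 − 27)/7 = 46.
SD(X) = √26146.89 = 161.7.
SD(X) = |a|·SD(Z), so SD(Z) = 161.7/|7| = 23.1.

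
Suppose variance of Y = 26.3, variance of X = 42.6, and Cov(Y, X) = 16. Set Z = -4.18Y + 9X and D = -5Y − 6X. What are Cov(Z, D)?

Cov(Z, D) = -2069.45

By bilinearity, Cov(Z, D) = ac·variance of Y + bd·variance of X + (ad+bc)·Cov(Y, X), with a=-4.18, b=9, c=-5, d=-6.
ac·variance of Y = (-4.18)·(-5)·26.3 = 549.67
bd·variance of X = 9·(-6)·42.6 = -2300.4
(ad+bc)·Cov(Y, X) = (-19.92)·16 = -318.72
Cov(Z, D) = 549.67 + (-2300.4) + (-318.72) = -2069.45.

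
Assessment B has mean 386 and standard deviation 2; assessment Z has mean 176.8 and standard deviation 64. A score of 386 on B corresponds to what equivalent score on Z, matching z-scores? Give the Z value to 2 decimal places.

Z = 176.80

z = (386 − 386)/2 = 0.
Z = 176.8 + z·64 = 176.8 + (386 − 386)·64/2 = 176.80.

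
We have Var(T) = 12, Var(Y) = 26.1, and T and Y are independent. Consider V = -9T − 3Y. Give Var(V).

Var(V) = a²·Var(T) + b²·Var(Y) + 2ab·Cov(T, Y) with a = -9, b = -3.
Independence gives Cov(T, Y) = 0.
= (-9)²·12 + (-3)²·26.1 + 2·(-9)·(-3)·0
= 972 + 234.9 + 0 = 1206.9.

Var(V) = 1206.9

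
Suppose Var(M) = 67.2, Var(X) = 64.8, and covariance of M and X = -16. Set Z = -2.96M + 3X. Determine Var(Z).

Var(Z) = a²·Var(M) + b²·Var(X) + 2ab·covariance of M and X with a = -2.96, b = 3.
= (-2.96)²·67.2 + 3²·64.8 + 2·(-2.96)·3·(-16)
= 588.77952 + 583.2 + 284.16 = 1456.13952.

Var(Z) = 1456.13952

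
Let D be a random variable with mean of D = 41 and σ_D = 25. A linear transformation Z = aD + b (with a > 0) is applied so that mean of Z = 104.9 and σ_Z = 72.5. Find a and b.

σ_Z = a·σ_D (a > 0), so a = 72.5/25 = 2.9.
mean of Z = a·mean of D + b, so b = 104.9 − 2.9·41 = -14.

a = 2.9, b = -14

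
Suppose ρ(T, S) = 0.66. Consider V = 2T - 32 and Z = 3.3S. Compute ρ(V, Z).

ρ(V, Z) = 0.66

Linear rescalings preserve correlation up to sign; here the slopes 2 and 3.3 have the same sign, so ρ(V, Z) = ρ(T, S) = 0.66.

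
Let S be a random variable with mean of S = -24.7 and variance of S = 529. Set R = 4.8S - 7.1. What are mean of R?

R = 4.8S - 7.1 is linear with a = 4.8, b = -7.1.
mean of R = a·mean of S + b = 4.8·(-24.7) + (-7.1) = -125.66.

mean of R = -125.66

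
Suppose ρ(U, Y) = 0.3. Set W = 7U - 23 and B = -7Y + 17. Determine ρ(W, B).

ρ(W, B) = -0.3

Linear rescalings preserve |correlation|; the slopes 7 and -7 have opposite signs, so the correlation flips sign: ρ(W, B) = −ρ(U, Y) = -0.3.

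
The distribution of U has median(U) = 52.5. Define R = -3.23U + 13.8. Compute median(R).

A linear map preserves order up to sign, so median(R) = a·median(U) + b = (-3.23)·52.5 + 13.8 = -155.775.

median(R) = -155.775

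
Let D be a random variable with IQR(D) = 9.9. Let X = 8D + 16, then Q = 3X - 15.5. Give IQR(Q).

IQR(X) = |8|·9.9 = 79.2.
IQR(Q) = |3|·79.2 = 237.6.

IQR(Q) = 237.6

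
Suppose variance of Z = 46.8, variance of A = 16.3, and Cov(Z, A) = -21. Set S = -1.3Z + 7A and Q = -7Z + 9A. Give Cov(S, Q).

Cov(S, Q) = 2727.48

By bilinearity, Cov(S, Q) = ac·variance of Z + bd·variance of A + (ad+bc)·Cov(Z, A), with a=-1.3, b=7, c=-7, d=9.
ac·variance of Z = (-1.3)·(-7)·46.8 = 425.88
bd·variance of A = 7·9·16.3 = 1026.9
(ad+bc)·Cov(Z, A) = (-60.7)·(-21) = 1274.7
Cov(S, Q) = 425.88 + 1026.9 + 1274.7 = 2727.48.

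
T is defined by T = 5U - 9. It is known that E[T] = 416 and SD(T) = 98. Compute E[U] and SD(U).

E[U] = 85, SD(U) = 19.6

From T = 5U - 9: E[T] = a·E[U] + b, so E[U] = (E[T] − b)/a = (416 − (-9))/5 = 85.
SD(T) = |a|·SD(U), so SD(U) = 98/|5| = 19.6.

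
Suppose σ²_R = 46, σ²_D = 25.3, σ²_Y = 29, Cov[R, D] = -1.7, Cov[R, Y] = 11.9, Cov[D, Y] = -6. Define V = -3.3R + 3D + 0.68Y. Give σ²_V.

σ²_V = 697.8224

σ²_V = a²·σ²_R + b²·σ²_D + c²·σ²_Y + 2ab·Cov[R, D] + 2ac·Cov[R, Y] + 2bc·Cov[D, Y], with a = -3.3, b = 3, c = 0.68.
= 500.94 + 227.7 + 13.4096 + 33.66 + (-53.4072) + (-24.48)
= 697.8224.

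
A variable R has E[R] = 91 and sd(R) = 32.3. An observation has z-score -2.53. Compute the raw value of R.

R = 9.281

R = E[R] + z·sd(R) = 91 + (-2.53)·32.3 = 9.281.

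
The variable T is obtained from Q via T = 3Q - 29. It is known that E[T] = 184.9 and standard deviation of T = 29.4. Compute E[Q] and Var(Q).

E[Q] = 71.3, Var(Q) = 96.04

From T = 3Q - 29: E[T] = a·E[Q] + b, so E[Q] = (E[T] − b)/a = (184.9 − (-29))/3 = 71.3.
Var(T) = 29.4² = 864.36.
Var(T) = a²·Var(Q), so Var(Q) = 864.36/3² = 96.04.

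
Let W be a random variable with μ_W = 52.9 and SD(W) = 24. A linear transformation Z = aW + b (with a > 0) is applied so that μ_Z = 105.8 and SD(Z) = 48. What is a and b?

SD(Z) = a·SD(W) (a > 0), so a = 48/24 = 2.
μ_Z = a·μ_W + b, so b = 105.8 − 2·52.9 = 0.

a = 2, b = 0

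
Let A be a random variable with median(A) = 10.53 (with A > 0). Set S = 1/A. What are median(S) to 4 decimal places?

1/A is monotone on this domain, so median(S) = 1/(10.53) ≈ 0.095.

median(S) = 0.095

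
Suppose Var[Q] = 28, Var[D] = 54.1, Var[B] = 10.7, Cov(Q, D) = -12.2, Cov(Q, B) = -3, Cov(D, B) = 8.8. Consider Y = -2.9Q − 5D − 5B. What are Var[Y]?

Var[Y] = a²·Var[Q] + b²·Var[D] + c²·Var[B] + 2ab·Cov(Q, D) + 2ac·Cov(Q, B) + 2bc·Cov(D, B), with a = -2.9, b = -5, c = -5.
= 235.48 + 1352.5 + 267.5 + (-353.8) + (-87) + 440
= 1854.68.

Var[Y] = 1854.68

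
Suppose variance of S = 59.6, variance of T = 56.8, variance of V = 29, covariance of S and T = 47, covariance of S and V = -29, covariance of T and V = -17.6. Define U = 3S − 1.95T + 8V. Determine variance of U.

variance of U = 1215.602

variance of U = a²·variance of S + b²·variance of T + c²·variance of V + 2ab·covariance of S and T + 2ac·covariance of S and V + 2bc·covariance of T and V, with a = 3, b = -1.95, c = 8.
= 536.4 + 215.982 + 1856 + (-549.9) + (-1392) + 549.12
= 1215.602.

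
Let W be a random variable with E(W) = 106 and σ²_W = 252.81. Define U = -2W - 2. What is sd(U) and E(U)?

sd(U) = 31.8, E(U) = -214

U = -2W - 2 is linear with a = -2, b = -2.
sd(W) = √252.81 = 15.9.
sd(U) = |a|·sd(W) = |-2|·15.9 = 31.8.
E(U) = a·E(W) + b = (-2)·106 + (-2) = -214.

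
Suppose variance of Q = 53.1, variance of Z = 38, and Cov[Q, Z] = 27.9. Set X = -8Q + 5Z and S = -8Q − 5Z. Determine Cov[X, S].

By bilinearity, Cov[X, S] = ac·variance of Q + bd·variance of Z + (ad+bc)·Cov[Q, Z], with a=-8, b=5, c=-8, d=-5.
ac·variance of Q = (-8)·(-8)·53.1 = 3398.4
bd·variance of Z = 5·(-5)·38 = -950
(ad+bc)·Cov[Q, Z] = (0)·27.9 = 0
Cov[X, S] = 3398.4 + (-950) + 0 = 2448.4.

Cov[X, S] = 2448.4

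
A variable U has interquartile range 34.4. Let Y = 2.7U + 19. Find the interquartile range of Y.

IQR(Y) = 92.88

Under Y = aU + b, IQR(Y) = |a|·IQR(U) = |2.7|·34.4 = 92.88 (shifts cancel; spread scales by |a|).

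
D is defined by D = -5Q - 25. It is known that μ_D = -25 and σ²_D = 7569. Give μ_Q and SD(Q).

μ_Q = 0, SD(Q) = 17.4

From D = -5Q - 25: μ_D = a·μ_Q + b, so μ_Q = (μ_D − b)/a = (-25 − (-25))/(-5) = 0.
SD(D) = √7569 = 87.
SD(D) = |a|·SD(Q), so SD(Q) = 87/|-5| = 17.4.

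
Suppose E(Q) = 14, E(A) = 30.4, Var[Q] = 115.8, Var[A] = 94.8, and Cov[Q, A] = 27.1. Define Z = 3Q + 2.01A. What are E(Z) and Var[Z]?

E(Z) = 103.104, Var[Z] = 1752.02748

E(Z) = 3·E(Q) + 2.01·E(A) = 3·14 + 2.01·30.4 = 103.104.
Var[Z] = a²·Var[Q] + b²·Var[A] + 2ab·Cov[Q, A] with a = 3, b = 2.01.
= 3²·115.8 + 2.01²·94.8 + 2·3·2.01·27.1
= 1042.2 + 383.00148 + 326.826 = 1752.02748.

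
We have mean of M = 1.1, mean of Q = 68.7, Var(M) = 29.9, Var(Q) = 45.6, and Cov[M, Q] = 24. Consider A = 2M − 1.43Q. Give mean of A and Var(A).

mean of A = 2·mean of M + (-1.43)·mean of Q = 2·1.1 + (-1.43)·68.7 = -96.041.
Var(A) = a²·Var(M) + b²·Var(Q) + 2ab·Cov[M, Q] with a = 2, b = -1.43.
= 2²·29.9 + (-1.43)²·45.6 + 2·2·(-1.43)·24
= 119.6 + 93.24744 + (-137.28) = 75.56744.

mean of A = -96.041, Var(A) = 75.56744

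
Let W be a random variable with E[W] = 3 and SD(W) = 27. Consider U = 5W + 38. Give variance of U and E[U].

variance of U = 18225, E[U] = 53

U = 5W + 38 is linear with a = 5, b = 38.
variance of W = 27² = 729.
variance of U = a²·variance of W = 5²·729 = 18225 (the additive constant 38 does not affect variance).
E[U] = a·E[W] + b = 5·3 + 38 = 53.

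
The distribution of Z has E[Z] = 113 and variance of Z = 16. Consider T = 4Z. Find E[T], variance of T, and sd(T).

T = 4Z is linear with a = 4, b = 0.
E[T] = a·E[Z] + b = 4·113 = 452.
variance of T = a²·variance of Z = 4²·16 = 256.
sd(Z) = √16 = 4.
sd(T) = |a|·sd(Z) = |4|·4 = 16.

E[T] = 452, variance of T = 256, sd(T) = 16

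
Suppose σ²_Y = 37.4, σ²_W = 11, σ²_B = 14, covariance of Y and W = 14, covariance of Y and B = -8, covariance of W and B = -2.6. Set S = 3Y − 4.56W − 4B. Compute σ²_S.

σ²_S = a²·σ²_Y + b²·σ²_W + c²·σ²_B + 2ab·covariance of Y and W + 2ac·covariance of Y and B + 2bc·covariance of W and B, with a = 3, b = -4.56, c = -4.
= 336.6 + 228.7296 + 224 + (-383.04) + 192 + (-94.848)
= 503.4416.

σ²_S = 503.4416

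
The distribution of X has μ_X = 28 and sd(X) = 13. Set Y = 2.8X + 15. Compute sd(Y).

Y = 2.8X + 15 is linear with a = 2.8, b = 15.
sd(Y) = |a|·sd(X) = |2.8|·13 = 36.4.

sd(Y) = 36.4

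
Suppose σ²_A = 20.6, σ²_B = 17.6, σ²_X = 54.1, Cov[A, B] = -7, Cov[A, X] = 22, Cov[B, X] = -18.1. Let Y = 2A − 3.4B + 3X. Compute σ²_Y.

σ²_Y = a²·σ²_A + b²·σ²_B + c²·σ²_X + 2ab·Cov[A, B] + 2ac·Cov[A, X] + 2bc·Cov[B, X], with a = 2, b = -3.4, c = 3.
= 82.4 + 203.456 + 486.9 + 95.2 + 264 + 369.24
= 1501.196.

σ²_Y = 1501.196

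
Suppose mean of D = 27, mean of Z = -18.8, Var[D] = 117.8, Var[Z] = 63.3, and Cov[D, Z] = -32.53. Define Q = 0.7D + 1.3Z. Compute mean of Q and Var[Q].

mean of Q = 0.7·mean of D + 1.3·mean of Z = 0.7·27 + 1.3·(-18.8) = -5.54.
Var[Q] = a²·Var[D] + b²·Var[Z] + 2ab·Cov[D, Z] with a = 0.7, b = 1.3.
= 0.7²·117.8 + 1.3²·63.3 + 2·0.7·1.3·(-32.53)
= 57.722 + 106.977 + (-59.2046) = 105.4944.

mean of Q = -5.54, Var[Q] = 105.4944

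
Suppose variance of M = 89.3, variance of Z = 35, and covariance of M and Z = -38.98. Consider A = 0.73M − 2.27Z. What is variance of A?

variance of A = a²·variance of M + b²·variance of Z + 2ab·covariance of M and Z with a = 0.73, b = -2.27.
= 0.73²·89.3 + (-2.27)²·35 + 2·0.73·(-2.27)·(-38.98)
= 47.58797 + 180.3515 + 129.187516 = 357.126986.

variance of A = 357.126986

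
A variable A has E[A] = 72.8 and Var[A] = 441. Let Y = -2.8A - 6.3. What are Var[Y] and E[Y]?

Var[Y] = 3457.44, E[Y] = -210.14

Y = -2.8A - 6.3 is linear with a = -2.8, b = -6.3.
Var[Y] = a²·Var[A] = (-2.8)²·441 = 3457.44 (the additive constant -6.3 does not affect variance).
E[Y] = a·E[A] + b = (-2.8)·72.8 + (-6.3) = -210.14.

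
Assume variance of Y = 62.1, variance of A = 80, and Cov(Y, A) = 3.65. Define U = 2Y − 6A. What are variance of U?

variance of U = a²·variance of Y + b²·variance of A + 2ab·Cov(Y, A) with a = 2, b = -6.
= 2²·62.1 + (-6)²·80 + 2·2·(-6)·3.65
= 248.4 + 2880 + (-87.6) = 3040.8.

variance of U = 3040.8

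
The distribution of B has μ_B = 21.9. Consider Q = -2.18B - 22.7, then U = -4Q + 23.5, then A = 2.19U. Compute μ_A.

μ_A = 668.53692

μ_Q = (-2.18)·21.9 + (-22.7) = -70.442.
μ_U = (-4)·(-70.442) + 23.5 = 305.268.
μ_A = 2.19·305.268 = 668.53692.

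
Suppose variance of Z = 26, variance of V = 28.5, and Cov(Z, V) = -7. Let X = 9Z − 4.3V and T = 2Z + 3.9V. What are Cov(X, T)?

By bilinearity, Cov(X, T) = ac·variance of Z + bd·variance of V + (ad+bc)·Cov(Z, V), with a=9, b=-4.3, c=2, d=3.9.
ac·variance of Z = 9·2·26 = 468
bd·variance of V = (-4.3)·3.9·28.5 = -477.945
(ad+bc)·Cov(Z, V) = (26.5)·(-7) = -185.5
Cov(X, T) = 468 + (-477.945) + (-185.5) = -195.445.

Cov(X, T) = -195.445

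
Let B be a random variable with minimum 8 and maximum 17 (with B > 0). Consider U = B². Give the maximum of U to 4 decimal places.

B² is increasing on this domain, so max(U) comes from max(B) = 17: max(U) = square(17) = 289.

max(U) = 289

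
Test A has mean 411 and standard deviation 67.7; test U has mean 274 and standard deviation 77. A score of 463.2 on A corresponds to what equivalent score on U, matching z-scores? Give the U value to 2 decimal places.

z = (463.2 − 411)/67.7 ≈ 0.771.
U = 274 + z·77 = 274 + (463.2 − 411)·77/67.7 ≈ 333.37.

U = 333.37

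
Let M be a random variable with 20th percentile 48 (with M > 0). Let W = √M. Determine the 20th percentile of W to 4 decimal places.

√M is increasing, so P_{20}(W) = g(P_{20}(M)) ≈ 6.9282.

20th percentile of W = 6.9282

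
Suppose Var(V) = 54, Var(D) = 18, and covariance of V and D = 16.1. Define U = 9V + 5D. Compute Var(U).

Var(U) = 6273

Var(U) = a²·Var(V) + b²·Var(D) + 2ab·covariance of V and D with a = 9, b = 5.
= 9²·54 + 5²·18 + 2·9·5·16.1
= 4374 + 450 + 1449 = 6273.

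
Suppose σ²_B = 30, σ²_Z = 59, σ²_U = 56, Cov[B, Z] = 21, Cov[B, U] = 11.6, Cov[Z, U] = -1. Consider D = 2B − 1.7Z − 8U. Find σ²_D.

σ²_D = a²·σ²_B + b²·σ²_Z + c²·σ²_U + 2ab·Cov[B, Z] + 2ac·Cov[B, U] + 2bc·Cov[Z, U], with a = 2, b = -1.7, c = -8.
= 120 + 170.51 + 3584 + (-142.8) + (-371.2) + (-27.2)
= 3333.31.

σ²_D = 3333.31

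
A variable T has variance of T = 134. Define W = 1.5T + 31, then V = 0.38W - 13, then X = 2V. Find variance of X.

variance of W = 1.5²·134 = 301.5.
variance of V = 0.38²·301.5 = 43.5366.
variance of X = 2²·43.5366 = 174.1464.

variance of X = 174.1464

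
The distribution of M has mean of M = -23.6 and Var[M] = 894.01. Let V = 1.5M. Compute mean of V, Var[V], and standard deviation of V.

mean of V = -35.4, Var[V] = 2011.5225, standard deviation of V = 44.85

V = 1.5M is linear with a = 1.5, b = 0.
mean of V = a·mean of M + b = 1.5·(-23.6) = -35.4.
Var[V] = a²·Var[M] = 1.5²·894.01 = 2011.5225.
standard deviation of M = √894.01 = 29.9.
standard deviation of V = |a|·standard deviation of M = |1.5|·29.9 = 44.85.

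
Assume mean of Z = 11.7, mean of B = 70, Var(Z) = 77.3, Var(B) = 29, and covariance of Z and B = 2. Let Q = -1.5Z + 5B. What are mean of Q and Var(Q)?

mean of Q = 332.45, Var(Q) = 868.925

mean of Q = (-1.5)·mean of Z + 5·mean of B = (-1.5)·11.7 + 5·70 = 332.45.
Var(Q) = a²·Var(Z) + b²·Var(B) + 2ab·covariance of Z and B with a = -1.5, b = 5.
= (-1.5)²·77.3 + 5²·29 + 2·(-1.5)·5·2
= 173.925 + 725 + (-30) = 868.925.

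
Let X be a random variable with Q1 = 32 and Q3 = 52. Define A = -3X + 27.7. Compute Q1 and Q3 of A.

Q1(A) = -128.3, Q3(A) = -68.3

a = -3 < 0 reverses order: Q1(A) comes from Q3(X), Q3(A) from Q1(X).
Q1(A) = (-3)·52 + 27.7 = -128.3; Q3(A) = (-3)·32 + 27.7 = -68.3.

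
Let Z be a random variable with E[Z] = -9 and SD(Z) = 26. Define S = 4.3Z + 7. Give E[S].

E[S] = -31.7

S = 4.3Z + 7 is linear with a = 4.3, b = 7.
E[S] = a·E[Z] + b = 4.3·(-9) + 7 = -31.7.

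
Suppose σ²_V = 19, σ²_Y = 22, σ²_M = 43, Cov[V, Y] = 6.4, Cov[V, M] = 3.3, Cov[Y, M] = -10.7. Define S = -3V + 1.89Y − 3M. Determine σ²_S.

σ²_S = a²·σ²_V + b²·σ²_Y + c²·σ²_M + 2ab·Cov[V, Y] + 2ac·Cov[V, M] + 2bc·Cov[Y, M], with a = -3, b = 1.89, c = -3.
= 171 + 78.5862 + 387 + (-72.576) + 59.4 + 121.338
= 744.7482.

σ²_S = 744.7482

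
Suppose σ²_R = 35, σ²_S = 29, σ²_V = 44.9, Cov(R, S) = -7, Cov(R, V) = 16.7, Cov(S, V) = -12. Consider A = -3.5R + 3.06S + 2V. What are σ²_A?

σ²_A = 649.1544

σ²_A = a²·σ²_R + b²·σ²_S + c²·σ²_V + 2ab·Cov(R, S) + 2ac·Cov(R, V) + 2bc·Cov(S, V), with a = -3.5, b = 3.06, c = 2.
= 428.75 + 271.5444 + 179.6 + 149.94 + (-233.8) + (-146.88)
= 649.1544.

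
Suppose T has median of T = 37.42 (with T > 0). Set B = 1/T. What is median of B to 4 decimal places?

1/T is monotone on this domain, so median of B = 1/(37.42) ≈ 0.0267.

median of B = 0.0267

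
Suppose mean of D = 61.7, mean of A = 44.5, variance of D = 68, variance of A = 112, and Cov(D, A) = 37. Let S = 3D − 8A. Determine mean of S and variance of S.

mean of S = -170.9, variance of S = 6004

mean of S = 3·mean of D + (-8)·mean of A = 3·61.7 + (-8)·44.5 = -170.9.
variance of S = a²·variance of D + b²·variance of A + 2ab·Cov(D, A) with a = 3, b = -8.
= 3²·68 + (-8)²·112 + 2·3·(-8)·37
= 612 + 7168 + (-1776) = 6004.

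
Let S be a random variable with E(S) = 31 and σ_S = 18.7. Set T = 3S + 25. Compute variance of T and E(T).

T = 3S + 25 is linear with a = 3, b = 25.
variance of S = 18.7² = 349.69.
variance of T = a²·variance of S = 3²·349.69 = 3147.21 (the additive constant 25 does not affect variance).
E(T) = a·E(S) + b = 3·31 + 25 = 118.

variance of T = 3147.21, E(T) = 118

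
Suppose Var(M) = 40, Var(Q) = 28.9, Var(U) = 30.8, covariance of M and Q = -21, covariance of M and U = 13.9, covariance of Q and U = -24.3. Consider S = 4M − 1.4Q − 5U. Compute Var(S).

Var(S) = a²·Var(M) + b²·Var(Q) + c²·Var(U) + 2ab·covariance of M and Q + 2ac·covariance of M and U + 2bc·covariance of Q and U, with a = 4, b = -1.4, c = -5.
= 640 + 56.644 + 770 + 235.2 + (-556) + (-340.2)
= 805.644.

Var(S) = 805.644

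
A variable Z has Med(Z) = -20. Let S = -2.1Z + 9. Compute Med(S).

Med(S) = 51

A linear map preserves order up to sign, so Med(S) = a·Med(Z) + b = (-2.1)·(-20) + 9 = 51.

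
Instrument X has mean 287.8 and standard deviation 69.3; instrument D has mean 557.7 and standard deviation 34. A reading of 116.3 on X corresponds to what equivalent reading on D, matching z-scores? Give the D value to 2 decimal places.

D = 473.56

z = (116.3 − 287.8)/69.3 ≈ -2.4747.
D = 557.7 + z·34 = 557.7 + (116.3 − 287.8)·34/69.3 ≈ 473.56.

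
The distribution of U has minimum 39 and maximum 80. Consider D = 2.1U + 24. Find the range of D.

Range(D) = 86.1

Range of U = 80 − 39 = 41.
Range(D) = |a|·Range(U) = |2.1|·41 = 86.1.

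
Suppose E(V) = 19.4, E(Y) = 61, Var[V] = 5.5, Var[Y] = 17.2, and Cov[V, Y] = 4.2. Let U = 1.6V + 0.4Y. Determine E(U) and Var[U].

E(U) = 1.6·E(V) + 0.4·E(Y) = 1.6·19.4 + 0.4·61 = 55.44.
Var[U] = a²·Var[V] + b²·Var[Y] + 2ab·Cov[V, Y] with a = 1.6, b = 0.4.
= 1.6²·5.5 + 0.4²·17.2 + 2·1.6·0.4·4.2
= 14.08 + 2.752 + 5.376 = 22.208.

E(U) = 55.44, Var[U] = 22.208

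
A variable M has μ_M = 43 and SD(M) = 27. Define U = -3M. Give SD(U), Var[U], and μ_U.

U = -3M is linear with a = -3, b = 0.
SD(U) = |a|·SD(M) = |-3|·27 = 81.
Var[M] = 27² = 729.
Var[U] = a²·Var[M] = (-3)²·729 = 6561.
μ_U = a·μ_M + b = (-3)·43 = -129.

SD(U) = 81, Var[U] = 6561, μ_U = -129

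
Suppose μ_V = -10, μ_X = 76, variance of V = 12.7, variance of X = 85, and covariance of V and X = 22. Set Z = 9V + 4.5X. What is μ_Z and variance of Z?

μ_Z = 9·μ_V + 4.5·μ_X = 9·(-10) + 4.5·76 = 252.
variance of Z = a²·variance of V + b²·variance of X + 2ab·covariance of V and X with a = 9, b = 4.5.
= 9²·12.7 + 4.5²·85 + 2·9·4.5·22
= 1028.7 + 1721.25 + 1782 = 4531.95.

μ_Z = 252, variance of Z = 4531.95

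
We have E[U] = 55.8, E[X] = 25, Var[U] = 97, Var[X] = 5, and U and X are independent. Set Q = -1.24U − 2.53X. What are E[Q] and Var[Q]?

E[Q] = (-1.24)·E[U] + (-2.53)·E[X] = (-1.24)·55.8 + (-2.53)·25 = -132.442.
Var[Q] = a²·Var[U] + b²·Var[X] + 2ab·Cov(U, X) with a = -1.24, b = -2.53.
Independence gives Cov(U, X) = 0.
= (-1.24)²·97 + (-2.53)²·5 + 2·(-1.24)·(-2.53)·0
= 149.1472 + 32.0045 + 0 = 181.1517.

E[Q] = -132.442, Var[Q] = 181.1517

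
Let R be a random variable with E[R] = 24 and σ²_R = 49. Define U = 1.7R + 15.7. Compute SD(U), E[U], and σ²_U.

SD(U) = 11.9, E[U] = 56.5, σ²_U = 141.61

U = 1.7R + 15.7 is linear with a = 1.7, b = 15.7.
SD(R) = √49 = 7.
SD(U) = |a|·SD(R) = |1.7|·7 = 11.9.
E[U] = a·E[R] + b = 1.7·24 + 15.7 = 56.5.
σ²_U = a²·σ²_R = 1.7²·49 = 141.61 (the additive constant 15.7 does not affect variance).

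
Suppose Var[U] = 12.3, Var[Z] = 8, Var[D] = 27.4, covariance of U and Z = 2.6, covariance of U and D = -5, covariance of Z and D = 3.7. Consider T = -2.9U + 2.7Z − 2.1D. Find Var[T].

Var[T] = a²·Var[U] + b²·Var[Z] + c²·Var[D] + 2ab·covariance of U and Z + 2ac·covariance of U and D + 2bc·covariance of Z and D, with a = -2.9, b = 2.7, c = -2.1.
= 103.443 + 58.32 + 120.834 + (-40.716) + (-60.9) + (-41.958)
= 139.023.

Var[T] = 139.023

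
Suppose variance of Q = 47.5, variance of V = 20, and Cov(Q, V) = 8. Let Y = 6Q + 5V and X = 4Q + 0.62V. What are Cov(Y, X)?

By bilinearity, Cov(Y, X) = ac·variance of Q + bd·variance of V + (ad+bc)·Cov(Q, V), with a=6, b=5, c=4, d=0.62.
ac·variance of Q = 6·4·47.5 = 1140
bd·variance of V = 5·0.62·20 = 62
(ad+bc)·Cov(Q, V) = (23.72)·8 = 189.76
Cov(Y, X) = 1140 + 62 + 189.76 = 1391.76.

Cov(Y, X) = 1391.76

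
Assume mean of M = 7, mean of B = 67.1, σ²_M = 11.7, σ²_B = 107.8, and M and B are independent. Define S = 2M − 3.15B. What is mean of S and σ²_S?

mean of S = 2·mean of M + (-3.15)·mean of B = 2·7 + (-3.15)·67.1 = -197.365.
σ²_S = a²·σ²_M + b²·σ²_B + 2ab·covariance of M and B with a = 2, b = -3.15.
Independence gives covariance of M and B = 0.
= 2²·11.7 + (-3.15)²·107.8 + 2·2·(-3.15)·0
= 46.8 + 1069.6455 + 0 = 1116.4455.

mean of S = -197.365, σ²_S = 1116.4455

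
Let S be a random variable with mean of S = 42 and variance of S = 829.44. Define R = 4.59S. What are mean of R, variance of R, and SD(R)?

R = 4.59S is linear with a = 4.59, b = 0.
mean of R = a·mean of S + b = 4.59·42 = 192.78.
variance of R = a²·variance of S = 4.59²·829.44 = 17474.724864.
SD(S) = √829.44 = 28.8.
SD(R) = |a|·SD(S) = |4.59|·28.8 = 132.192.

mean of R = 192.78, variance of R = 17474.724864, SD(R) = 132.192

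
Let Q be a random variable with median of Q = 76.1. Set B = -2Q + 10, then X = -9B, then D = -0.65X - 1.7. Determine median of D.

median of B = (-2)·76.1 + 10 = -142.2.
median of X = (-9)·(-142.2) = 1279.8.
median of D = (-0.65)·1279.8 + (-1.7) = -833.57.

median of D = -833.57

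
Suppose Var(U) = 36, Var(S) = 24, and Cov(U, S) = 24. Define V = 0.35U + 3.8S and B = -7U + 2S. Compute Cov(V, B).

Cov(V, B) = -527.4

By bilinearity, Cov(V, B) = ac·Var(U) + bd·Var(S) + (ad+bc)·Cov(U, S), with a=0.35, b=3.8, c=-7, d=2.
ac·Var(U) = 0.35·(-7)·36 = -88.2
bd·Var(S) = 3.8·2·24 = 182.4
(ad+bc)·Cov(U, S) = (-25.9)·24 = -621.6
Cov(V, B) = -88.2 + 182.4 + (-621.6) = -527.4.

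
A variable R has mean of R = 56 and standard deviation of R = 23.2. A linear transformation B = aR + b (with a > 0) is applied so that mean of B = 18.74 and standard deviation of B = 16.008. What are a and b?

standard deviation of B = a·standard deviation of R (a > 0), so a = 16.008/23.2 = 0.69.
mean of B = a·mean of R + b, so b = 18.74 − 0.69·56 = -19.9.

a = 0.69, b = -19.9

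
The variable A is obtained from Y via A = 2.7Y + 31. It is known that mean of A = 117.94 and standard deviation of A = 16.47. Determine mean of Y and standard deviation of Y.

From A = 2.7Y + 31: mean of A = a·mean of Y + b, so mean of Y = (mean of A − b)/a = (117.94 − 31)/2.7 = 32.2.
standard deviation of A = |a|·standard deviation of Y, so standard deviation of Y = 16.47/|2.7| = 6.1.

mean of Y = 32.2, standard deviation of Y = 6.1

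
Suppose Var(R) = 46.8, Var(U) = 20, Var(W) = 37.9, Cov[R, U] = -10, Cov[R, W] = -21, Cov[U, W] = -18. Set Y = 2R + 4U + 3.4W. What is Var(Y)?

Var(Y) = a²·Var(R) + b²·Var(U) + c²·Var(W) + 2ab·Cov[R, U] + 2ac·Cov[R, W] + 2bc·Cov[U, W], with a = 2, b = 4, c = 3.4.
= 187.2 + 320 + 438.124 + (-160) + (-285.6) + (-489.6)
= 10.124.

Var(Y) = 10.124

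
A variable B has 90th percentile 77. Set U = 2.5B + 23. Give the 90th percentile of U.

Since a = 2.5 > 0 the transformation is increasing, so the 90th percentile of U = a·(P_{90} of B) + b = 2.5·77 + 23 = 215.5.

90th percentile of U = 215.5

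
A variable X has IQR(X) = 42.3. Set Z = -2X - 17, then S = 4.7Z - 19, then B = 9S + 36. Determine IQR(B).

IQR(B) = 3578.58

IQR(Z) = |-2|·42.3 = 84.6.
IQR(S) = |4.7|·84.6 = 397.62.
IQR(B) = |9|·397.62 = 3578.58.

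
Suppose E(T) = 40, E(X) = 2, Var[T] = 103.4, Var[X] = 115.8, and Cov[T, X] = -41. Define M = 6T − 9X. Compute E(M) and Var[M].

E(M) = 222, Var[M] = 17530.2

E(M) = 6·E(T) + (-9)·E(X) = 6·40 + (-9)·2 = 222.
Var[M] = a²·Var[T] + b²·Var[X] + 2ab·Cov[T, X] with a = 6, b = -9.
= 6²·103.4 + (-9)²·115.8 + 2·6·(-9)·(-41)
= 3722.4 + 9379.8 + 4428 = 17530.2.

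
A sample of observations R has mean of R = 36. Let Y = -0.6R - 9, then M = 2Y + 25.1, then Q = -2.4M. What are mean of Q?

mean of Y = (-0.6)·36 + (-9) = -30.6.
mean of M = 2·(-30.6) + 25.1 = -36.1.
mean of Q = (-2.4)·(-36.1) = 86.64.

mean of Q = 86.64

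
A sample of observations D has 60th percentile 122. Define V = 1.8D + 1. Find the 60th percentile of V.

Since a = 1.8 > 0 the transformation is increasing, so the 60th percentile of V = a·(P_{60} of D) + b = 1.8·122 + 1 = 220.6.

60th percentile of V = 220.6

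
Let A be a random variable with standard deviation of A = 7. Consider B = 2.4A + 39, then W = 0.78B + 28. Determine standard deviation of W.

standard deviation of B = |2.4|·7 = 16.8.
standard deviation of W = |0.78|·16.8 = 13.104.

standard deviation of W = 13.104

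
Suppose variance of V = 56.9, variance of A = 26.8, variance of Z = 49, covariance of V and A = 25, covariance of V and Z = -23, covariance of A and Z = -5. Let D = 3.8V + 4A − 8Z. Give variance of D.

variance of D = a²·variance of V + b²·variance of A + c²·variance of Z + 2ab·covariance of V and A + 2ac·covariance of V and Z + 2bc·covariance of A and Z, with a = 3.8, b = 4, c = -8.
= 821.636 + 428.8 + 3136 + 760 + 1398.4 + 320
= 6864.836.

variance of D = 6864.836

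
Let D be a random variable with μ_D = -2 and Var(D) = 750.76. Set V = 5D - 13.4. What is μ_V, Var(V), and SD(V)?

V = 5D - 13.4 is linear with a = 5, b = -13.4.
μ_V = a·μ_D + b = 5·(-2) + (-13.4) = -23.4.
Var(V) = a²·Var(D) = 5²·750.76 = 18769 (the additive constant -13.4 does not affect variance).
SD(D) = √750.76 = 27.4.
SD(V) = |a|·SD(D) = |5|·27.4 = 137.

μ_V = -23.4, Var(V) = 18769, SD(V) = 137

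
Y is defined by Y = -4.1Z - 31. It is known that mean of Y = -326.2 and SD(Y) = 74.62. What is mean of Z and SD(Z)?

From Y = -4.1Z - 31: mean of Y = a·mean of Z + b, so mean of Z = (mean of Y − b)/a = (-326.2 − (-31))/(-4.1) = 72.
SD(Y) = |a|·SD(Z), so SD(Z) = 74.62/|-4.1| = 18.2.

mean of Z = 72, SD(Z) = 18.2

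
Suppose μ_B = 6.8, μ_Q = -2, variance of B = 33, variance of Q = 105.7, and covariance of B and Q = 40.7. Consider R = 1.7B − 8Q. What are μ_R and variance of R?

μ_R = 27.56, variance of R = 5753.13

μ_R = 1.7·μ_B + (-8)·μ_Q = 1.7·6.8 + (-8)·(-2) = 27.56.
variance of R = a²·variance of B + b²·variance of Q + 2ab·covariance of B and Q with a = 1.7, b = -8.
= 1.7²·33 + (-8)²·105.7 + 2·1.7·(-8)·40.7
= 95.37 + 6764.8 + (-1107.04) = 5753.13.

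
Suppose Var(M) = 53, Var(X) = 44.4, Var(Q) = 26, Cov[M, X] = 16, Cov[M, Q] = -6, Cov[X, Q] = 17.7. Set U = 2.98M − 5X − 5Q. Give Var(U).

Var(U) = 2817.6612

Var(U) = a²·Var(M) + b²·Var(X) + c²·Var(Q) + 2ab·Cov[M, X] + 2ac·Cov[M, Q] + 2bc·Cov[X, Q], with a = 2.98, b = -5, c = -5.
= 470.6612 + 1110 + 650 + (-476.8) + 178.8 + 885
= 2817.6612.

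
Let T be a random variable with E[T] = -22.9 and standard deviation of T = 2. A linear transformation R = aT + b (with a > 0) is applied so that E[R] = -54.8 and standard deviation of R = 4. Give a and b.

standard deviation of R = a·standard deviation of T (a > 0), so a = 4/2 = 2.
E[R] = a·E[T] + b, so b = -54.8 − 2·(-22.9) = -9.

a = 2, b = -9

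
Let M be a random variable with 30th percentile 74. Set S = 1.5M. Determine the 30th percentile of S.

30th percentile of S = 111

Since a = 1.5 > 0 the transformation is increasing, so the 30th percentile of S = a·(P_{30} of M) + b = 1.5·74 = 111.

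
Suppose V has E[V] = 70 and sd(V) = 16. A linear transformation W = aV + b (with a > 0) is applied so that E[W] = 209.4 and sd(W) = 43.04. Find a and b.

sd(W) = a·sd(V) (a > 0), so a = 43.04/16 = 2.69.
E[W] = a·E[V] + b, so b = 209.4 − 2.69·70 = 21.1.

a = 2.69, b = 21.1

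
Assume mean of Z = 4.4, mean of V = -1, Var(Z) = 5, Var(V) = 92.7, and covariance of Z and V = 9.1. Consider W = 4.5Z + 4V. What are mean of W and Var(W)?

mean of W = 15.8, Var(W) = 1912.05

mean of W = 4.5·mean of Z + 4·mean of V = 4.5·4.4 + 4·(-1) = 15.8.
Var(W) = a²·Var(Z) + b²·Var(V) + 2ab·covariance of Z and V with a = 4.5, b = 4.
= 4.5²·5 + 4²·92.7 + 2·4.5·4·9.1
= 101.25 + 1483.2 + 327.6 = 1912.05.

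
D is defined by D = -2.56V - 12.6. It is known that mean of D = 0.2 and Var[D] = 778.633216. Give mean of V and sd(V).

mean of V = -5, sd(V) = 10.9

From D = -2.56V - 12.6: mean of D = a·mean of V + b, so mean of V = (mean of D − b)/a = (0.2 − (-12.6))/(-2.56) = -5.
sd(D) = √778.633216 = 27.904.
sd(D) = |a|·sd(V), so sd(V) = 27.904/|-2.56| = 10.9.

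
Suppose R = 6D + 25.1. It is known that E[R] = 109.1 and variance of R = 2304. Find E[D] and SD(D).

From R = 6D + 25.1: E[R] = a·E[D] + b, so E[D] = (E[R] − b)/a = (109.1 − 25.1)/6 = 14.
SD(R) = √2304 = 48.
SD(R) = |a|·SD(D), so SD(D) = 48/|6| = 8.

E[D] = 14, SD(D) = 8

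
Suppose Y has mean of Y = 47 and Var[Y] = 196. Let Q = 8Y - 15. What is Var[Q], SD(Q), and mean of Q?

Q = 8Y - 15 is linear with a = 8, b = -15.
Var[Q] = a²·Var[Y] = 8²·196 = 12544 (the additive constant -15 does not affect variance).
SD(Y) = √196 = 14.
SD(Q) = |a|·SD(Y) = |8|·14 = 112.
mean of Q = a·mean of Y + b = 8·47 + (-15) = 361.

Var[Q] = 12544, SD(Q) = 112, mean of Q = 361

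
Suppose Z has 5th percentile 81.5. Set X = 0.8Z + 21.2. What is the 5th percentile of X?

Since a = 0.8 > 0 the transformation is increasing, so the 5th percentile of X = a·(P_{5} of Z) + b = 0.8·81.5 + 21.2 = 86.4.

5th percentile of X = 86.4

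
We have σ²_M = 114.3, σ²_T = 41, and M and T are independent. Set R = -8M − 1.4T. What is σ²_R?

σ²_R = 7395.56

σ²_R = a²·σ²_M + b²·σ²_T + 2ab·Cov(M, T) with a = -8, b = -1.4.
Independence gives Cov(M, T) = 0.
= (-8)²·114.3 + (-1.4)²·41 + 2·(-8)·(-1.4)·0
= 7315.2 + 80.36 + 0 = 7395.56.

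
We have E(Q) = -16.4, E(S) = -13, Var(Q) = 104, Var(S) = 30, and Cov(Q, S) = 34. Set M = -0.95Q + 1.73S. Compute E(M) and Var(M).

E(M) = (-0.95)·E(Q) + 1.73·E(S) = (-0.95)·(-16.4) + 1.73·(-13) = -6.91.
Var(M) = a²·Var(Q) + b²·Var(S) + 2ab·Cov(Q, S) with a = -0.95, b = 1.73.
= (-0.95)²·104 + 1.73²·30 + 2·(-0.95)·1.73·34
= 93.86 + 89.787 + (-111.758) = 71.889.

E(M) = -6.91, Var(M) = 71.889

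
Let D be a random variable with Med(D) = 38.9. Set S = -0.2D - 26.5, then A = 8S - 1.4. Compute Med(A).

Med(S) = (-0.2)·38.9 + (-26.5) = -34.28.
Med(A) = 8·(-34.28) + (-1.4) = -275.64.

Med(A) = -275.64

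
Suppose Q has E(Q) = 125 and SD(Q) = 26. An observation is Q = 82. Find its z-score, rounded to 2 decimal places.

z = (Q − E(Q)) / SD(Q) = (82 − 125) / 26 ≈ -1.65.

z = -1.65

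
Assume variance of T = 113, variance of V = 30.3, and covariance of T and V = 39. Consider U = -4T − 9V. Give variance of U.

variance of U = a²·variance of T + b²·variance of V + 2ab·covariance of T and V with a = -4, b = -9.
= (-4)²·113 + (-9)²·30.3 + 2·(-4)·(-9)·39
= 1808 + 2454.3 + 2808 = 7070.3.

variance of U = 7070.3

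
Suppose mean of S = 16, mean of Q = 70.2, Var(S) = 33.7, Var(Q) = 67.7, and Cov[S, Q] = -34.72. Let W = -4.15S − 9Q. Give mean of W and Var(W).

mean of W = -698.2, Var(W) = 3470.51425

mean of W = (-4.15)·mean of S + (-9)·mean of Q = (-4.15)·16 + (-9)·70.2 = -698.2.
Var(W) = a²·Var(S) + b²·Var(Q) + 2ab·Cov[S, Q] with a = -4.15, b = -9.
= (-4.15)²·33.7 + (-9)²·67.7 + 2·(-4.15)·(-9)·(-34.72)
= 580.39825 + 5483.7 + (-2593.584) = 3470.51425.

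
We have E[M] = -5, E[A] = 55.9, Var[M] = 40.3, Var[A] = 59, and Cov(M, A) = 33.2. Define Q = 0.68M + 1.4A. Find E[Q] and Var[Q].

E[Q] = 0.68·E[M] + 1.4·E[A] = 0.68·(-5) + 1.4·55.9 = 74.86.
Var[Q] = a²·Var[M] + b²·Var[A] + 2ab·Cov(M, A) with a = 0.68, b = 1.4.
= 0.68²·40.3 + 1.4²·59 + 2·0.68·1.4·33.2
= 18.63472 + 115.64 + 63.2128 = 197.48752.

E[Q] = 74.86, Var[Q] = 197.48752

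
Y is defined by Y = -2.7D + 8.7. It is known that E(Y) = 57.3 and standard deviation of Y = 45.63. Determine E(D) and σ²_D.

E(D) = -18, σ²_D = 285.61

From Y = -2.7D + 8.7: E(Y) = a·E(D) + b, so E(D) = (E(Y) − b)/a = (57.3 − 8.7)/(-2.7) = -18.
σ²_Y = 45.63² = 2082.0969.
σ²_Y = a²·σ²_D, so σ²_D = 2082.0969/(-2.7)² = 285.61.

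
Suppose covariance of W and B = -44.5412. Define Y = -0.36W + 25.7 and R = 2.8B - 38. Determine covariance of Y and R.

covariance of Y and R = 44.8975296

covariance of Y and R = a·c·covariance of W and B = (-0.36)·2.8·(-44.5412) = 44.8975296. Additive constants drop out.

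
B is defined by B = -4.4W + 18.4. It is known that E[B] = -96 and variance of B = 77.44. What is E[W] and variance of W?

E[W] = 26, variance of W = 4

From B = -4.4W + 18.4: E[B] = a·E[W] + b, so E[W] = (E[B] − b)/a = (-96 − 18.4)/(-4.4) = 26.
variance of B = a²·variance of W, so variance of W = 77.44/(-4.4)² = 4.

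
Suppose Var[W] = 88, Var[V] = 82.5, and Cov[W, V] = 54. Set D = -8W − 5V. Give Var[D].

Var[D] = 12014.5

Var[D] = a²·Var[W] + b²·Var[V] + 2ab·Cov[W, V] with a = -8, b = -5.
= (-8)²·88 + (-5)²·82.5 + 2·(-8)·(-5)·54
= 5632 + 2062.5 + 4320 = 12014.5.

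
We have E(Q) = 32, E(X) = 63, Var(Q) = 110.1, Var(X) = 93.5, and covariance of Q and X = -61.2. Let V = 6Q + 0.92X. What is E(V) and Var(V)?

E(V) = 6·E(Q) + 0.92·E(X) = 6·32 + 0.92·63 = 249.96.
Var(V) = a²·Var(Q) + b²·Var(X) + 2ab·covariance of Q and X with a = 6, b = 0.92.
= 6²·110.1 + 0.92²·93.5 + 2·6·0.92·(-61.2)
= 3963.6 + 79.1384 + (-675.648) = 3367.0904.

E(V) = 249.96, Var(V) = 3367.0904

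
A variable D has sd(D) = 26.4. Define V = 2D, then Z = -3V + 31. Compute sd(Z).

sd(Z) = 158.4

sd(V) = |2|·26.4 = 52.8.
sd(Z) = |-3|·52.8 = 158.4.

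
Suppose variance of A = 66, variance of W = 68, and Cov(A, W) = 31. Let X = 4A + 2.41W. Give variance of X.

variance of X = a²·variance of A + b²·variance of W + 2ab·Cov(A, W) with a = 4, b = 2.41.
= 4²·66 + 2.41²·68 + 2·4·2.41·31
= 1056 + 394.9508 + 597.68 = 2048.6308.

variance of X = 2048.6308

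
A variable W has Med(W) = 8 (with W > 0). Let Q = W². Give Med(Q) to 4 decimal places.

Med(Q) = 64

W² is monotone on this domain, so Med(Q) = square(8) = 64.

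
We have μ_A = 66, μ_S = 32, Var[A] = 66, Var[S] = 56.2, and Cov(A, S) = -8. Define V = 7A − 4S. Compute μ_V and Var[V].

μ_V = 334, Var[V] = 4581.2

μ_V = 7·μ_A + (-4)·μ_S = 7·66 + (-4)·32 = 334.
Var[V] = a²·Var[A] + b²·Var[S] + 2ab·Cov(A, S) with a = 7, b = -4.
= 7²·66 + (-4)²·56.2 + 2·7·(-4)·(-8)
= 3234 + 899.2 + 448 = 4581.2.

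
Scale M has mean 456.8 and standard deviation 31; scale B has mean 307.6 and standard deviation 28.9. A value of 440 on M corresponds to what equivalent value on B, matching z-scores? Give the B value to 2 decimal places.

B = 291.94

z = (440 − 456.8)/31 ≈ -0.5419.
B = 307.6 + z·28.9 = 307.6 + (440 − 456.8)·28.9/31 ≈ 291.94.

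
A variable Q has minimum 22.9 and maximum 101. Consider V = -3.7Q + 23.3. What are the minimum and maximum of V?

a = -3.7 < 0, so order reverses: min(V) = a·max(Q)+b = (-3.7)·101 + 23.3 = -350.4; max(V) = a·min(Q)+b = (-3.7)·22.9 + 23.3 = -61.43.

min(V) = -350.4, max(V) = -61.43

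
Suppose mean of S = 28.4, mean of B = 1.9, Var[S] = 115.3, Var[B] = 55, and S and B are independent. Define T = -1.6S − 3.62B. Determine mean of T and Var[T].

mean of T = (-1.6)·mean of S + (-3.62)·mean of B = (-1.6)·28.4 + (-3.62)·1.9 = -52.318.
Var[T] = a²·Var[S] + b²·Var[B] + 2ab·Cov(S, B) with a = -1.6, b = -3.62.
Independence gives Cov(S, B) = 0.
= (-1.6)²·115.3 + (-3.62)²·55 + 2·(-1.6)·(-3.62)·0
= 295.168 + 720.742 + 0 = 1015.91.

mean of T = -52.318, Var[T] = 1015.91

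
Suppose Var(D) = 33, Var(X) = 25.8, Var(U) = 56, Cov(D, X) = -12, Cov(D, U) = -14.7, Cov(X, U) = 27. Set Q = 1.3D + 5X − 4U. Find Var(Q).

Var(Q) = a²·Var(D) + b²·Var(X) + c²·Var(U) + 2ab·Cov(D, X) + 2ac·Cov(D, U) + 2bc·Cov(X, U), with a = 1.3, b = 5, c = -4.
= 55.77 + 645 + 896 + (-156) + 152.88 + (-1080)
= 513.65.

Var(Q) = 513.65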